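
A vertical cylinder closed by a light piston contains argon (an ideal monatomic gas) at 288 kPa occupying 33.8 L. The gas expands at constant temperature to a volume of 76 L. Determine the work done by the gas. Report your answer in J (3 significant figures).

Isothermal: W = nRT ln(V₂/V₁) = P₁V₁ ln(V₂/V₁).
P₁V₁ = (288 kPa)(33.8 L) = 9734 J.
W = 9734 × ln(76/33.8) = 9734 × 0.8103
W_by_gas = 7888 J.

W ≈ 7890 J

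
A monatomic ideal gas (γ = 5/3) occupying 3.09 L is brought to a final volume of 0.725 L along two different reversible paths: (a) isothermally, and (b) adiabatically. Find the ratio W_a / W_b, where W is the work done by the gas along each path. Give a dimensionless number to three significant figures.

W_a / W_b ≈ 0.593

Path (a) isothermal: W = P₁V₁ ln(V₂/V₁) → W_a/(P₁V₁) = -1.45.
Path (b) adiabatic: W = P₁V₁(1 − (V₁/V₂)^(γ−1))/(γ−1) → W_b/(P₁V₁) = -2.443.
W_a / W_b = -1.45 / -2.443 = 0.5934.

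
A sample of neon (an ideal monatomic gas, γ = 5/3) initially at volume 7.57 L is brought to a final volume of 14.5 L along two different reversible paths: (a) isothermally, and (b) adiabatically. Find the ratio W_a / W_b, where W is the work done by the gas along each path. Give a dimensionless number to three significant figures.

Path (a) isothermal: W = P₁V₁ ln(V₂/V₁) → W_a/(P₁V₁) = 0.65.
Path (b) adiabatic: W = P₁V₁(1 − (V₁/V₂)^(γ−1))/(γ−1) → W_b/(P₁V₁) = 0.5275.
W_a / W_b = 0.65 / 0.5275 = 1.232.

W_a / W_b ≈ 1.23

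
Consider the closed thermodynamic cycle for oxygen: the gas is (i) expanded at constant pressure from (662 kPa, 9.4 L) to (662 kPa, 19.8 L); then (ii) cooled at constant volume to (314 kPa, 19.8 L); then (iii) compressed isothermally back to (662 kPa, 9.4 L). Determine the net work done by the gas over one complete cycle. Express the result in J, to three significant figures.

W_net ≈ 2250 J

Leg (i): W = PΔV = (662)(19.8 − 9.4) = 6885 J.
Leg (ii): W = 0.
Leg (iii): W = PᵢVᵢ ln(V_f/Vᵢ) = (6217) ln(9.4/19.8) = -4632 J.
W_net = 6885 − 4632 = 2253 J.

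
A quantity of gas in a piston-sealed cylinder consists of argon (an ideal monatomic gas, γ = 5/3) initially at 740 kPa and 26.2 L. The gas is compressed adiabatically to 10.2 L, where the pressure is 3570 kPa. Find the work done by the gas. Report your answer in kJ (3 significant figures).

Adiabatic: W = (P₁V₁ − P₂V₂)/(γ − 1) with γ = 5/3.
P₁V₁ = 19388 J, P₂V₂ = 36414 J.
W = (19388 − 36414) / 0.6667 = -25539 J.

W ≈ -25.5 kJ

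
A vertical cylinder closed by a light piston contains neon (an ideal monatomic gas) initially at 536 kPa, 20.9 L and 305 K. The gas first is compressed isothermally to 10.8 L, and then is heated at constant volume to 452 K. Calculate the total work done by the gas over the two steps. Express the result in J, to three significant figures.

Step 1 (isothermal): W = P₁V₁ ln(V₂/V₁) = (11202) ln(10.8/20.9) = -7396 J.
Step 2 (isochoric): W = 0 (constant volume).
W_total = -7396 + 0 = -7396 J.

W_total ≈ -7400 J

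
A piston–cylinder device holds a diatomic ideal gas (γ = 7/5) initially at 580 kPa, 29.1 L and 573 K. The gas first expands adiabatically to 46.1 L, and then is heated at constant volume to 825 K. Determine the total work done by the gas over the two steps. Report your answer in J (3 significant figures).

Step 1 (adiabatic): W = (P₁V₁ − P₂V₂)/(γ−1) = (16878 − 14041)/0.4 = 7093 J.
Step 2 (isochoric): W = 0 (constant volume).
W_total = 7093 + 0 = 7093 J.

W_total ≈ 7090 J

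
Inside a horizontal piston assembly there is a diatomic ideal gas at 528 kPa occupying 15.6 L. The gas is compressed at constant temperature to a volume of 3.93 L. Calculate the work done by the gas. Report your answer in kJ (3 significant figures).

W ≈ -11.4 kJ

Isothermal: W = nRT ln(V₂/V₁) = P₁V₁ ln(V₂/V₁).
P₁V₁ = (528 kPa)(15.6 L) = 8237 J.
W = 8237 × ln(3.93/15.6) = 8237 × -1.379
W_by_gas = -11356 J.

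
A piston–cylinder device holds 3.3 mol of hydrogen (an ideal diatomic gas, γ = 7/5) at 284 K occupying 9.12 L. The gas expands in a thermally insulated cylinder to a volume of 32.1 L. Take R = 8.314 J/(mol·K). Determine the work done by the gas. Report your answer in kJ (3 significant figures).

W ≈ 7.70 kJ

Adiabatic: TV^(γ−1) = const with γ = 7/5.
T₂ = T₁ (V₁/V₂)^(γ−1) = 284 × (9.12/32.1)^0.4 = 284 × 0.6045 = 171.7 K.
W_by = nCᵥ(T₁ − T₂) = (3.3)(20.79)(284 − 171.7) = 7704 J.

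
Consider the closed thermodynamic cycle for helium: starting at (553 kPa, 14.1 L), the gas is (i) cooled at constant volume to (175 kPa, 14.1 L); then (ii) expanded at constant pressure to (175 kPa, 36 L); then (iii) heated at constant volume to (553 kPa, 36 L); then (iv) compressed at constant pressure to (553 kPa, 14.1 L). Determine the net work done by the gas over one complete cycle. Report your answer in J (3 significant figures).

W_net ≈ -8280 J

Constant-volume legs do no work.
W(ii) = (175)(36 − 14.1) = 3832 J; W(iv) = (553)(14.1 − 36) = -12111 J.
W_net = 3832 − 12111 = -8278 J (the counter-clockwise enclosed area).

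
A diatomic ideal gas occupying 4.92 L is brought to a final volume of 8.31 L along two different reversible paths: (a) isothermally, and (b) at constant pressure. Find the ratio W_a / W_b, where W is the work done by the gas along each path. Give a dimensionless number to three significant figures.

Path (a) isothermal: W = P₁V₁ ln(V₂/V₁) → W_a/(P₁V₁) = 0.5242.
Path (b) isobaric: W = P₁(V₂ − V₁) → W_b/(P₁V₁) = 0.689.
W_a / W_b = 0.5242 / 0.689 = 0.7607.

W_a / W_b ≈ 0.761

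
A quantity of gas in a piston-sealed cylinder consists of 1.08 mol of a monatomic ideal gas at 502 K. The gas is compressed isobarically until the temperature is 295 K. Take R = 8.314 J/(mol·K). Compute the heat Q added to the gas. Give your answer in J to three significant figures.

Isobaric: W = nRΔT = (1.08)(8.314)(-207) = -1859 J.
ΔU = nCᵥΔT with Cᵥ = 3R/2: ΔU = (1.08)(12.47)(-207) = -2788 J.
Q = ΔU + W = -2788 − 1859 = -4647 J.

Q ≈ -4650 J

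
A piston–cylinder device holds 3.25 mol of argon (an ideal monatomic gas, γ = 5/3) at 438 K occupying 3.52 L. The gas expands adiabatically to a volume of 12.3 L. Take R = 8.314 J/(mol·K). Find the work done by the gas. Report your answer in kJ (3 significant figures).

W ≈ 10.0 kJ

Adiabatic: TV^(γ−1) = const with γ = 5/3.
T₂ = T₁ (V₁/V₂)^(γ−1) = 438 × (3.52/12.3)^0.667 = 438 × 0.4343 = 190.2 K.
W_by = nCᵥ(T₁ − T₂) = (3.25)(12.47)(438 − 190.2) = 10043 J.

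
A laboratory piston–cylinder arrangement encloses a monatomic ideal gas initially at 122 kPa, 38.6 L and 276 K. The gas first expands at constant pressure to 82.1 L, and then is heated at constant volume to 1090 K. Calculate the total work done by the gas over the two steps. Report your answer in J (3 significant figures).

W_total ≈ 5310 J

Step 1 (isobaric): W = PΔV = (122 kPa)(82.1 − 38.6 L) = 5307 J.
Step 2 (isochoric): W = 0 (constant volume).
W_total = 5307 + 0 = 5307 J.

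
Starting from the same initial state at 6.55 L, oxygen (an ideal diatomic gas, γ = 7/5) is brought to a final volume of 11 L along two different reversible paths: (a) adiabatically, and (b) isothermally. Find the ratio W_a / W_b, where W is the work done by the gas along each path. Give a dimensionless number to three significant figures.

Path (a) adiabatic: W = P₁V₁(1 − (V₁/V₂)^(γ−1))/(γ−1) → W_a/(P₁V₁) = 0.4682.
Path (b) isothermal: W = P₁V₁ ln(V₂/V₁) → W_b/(P₁V₁) = 0.5184.
W_a / W_b = 0.4682 / 0.5184 = 0.9031.

W_a / W_b ≈ 0.903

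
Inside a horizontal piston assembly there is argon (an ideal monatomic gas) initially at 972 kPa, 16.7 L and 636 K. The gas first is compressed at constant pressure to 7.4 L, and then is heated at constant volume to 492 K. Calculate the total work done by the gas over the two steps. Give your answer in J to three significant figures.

W_total ≈ -9040 J

Step 1 (isobaric): W = PΔV = (972 kPa)(7.4 − 16.7 L) = -9040 J.
Step 2 (isochoric): W = 0 (constant volume).
W_total = -9040 + 0 = -9040 J.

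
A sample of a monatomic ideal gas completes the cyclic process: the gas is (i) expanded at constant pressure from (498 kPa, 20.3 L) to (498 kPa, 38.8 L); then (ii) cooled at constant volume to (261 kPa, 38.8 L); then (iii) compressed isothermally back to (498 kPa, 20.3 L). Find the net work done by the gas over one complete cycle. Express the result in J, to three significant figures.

Leg (i): W = PΔV = (498)(38.8 − 20.3) = 9213 J.
Leg (ii): W = 0.
Leg (iii): W = PᵢVᵢ ln(V_f/Vᵢ) = (10127) ln(20.3/38.8) = -6560 J.
W_net = 9213 − 6560 = 2653 J.

W_net ≈ 2650 J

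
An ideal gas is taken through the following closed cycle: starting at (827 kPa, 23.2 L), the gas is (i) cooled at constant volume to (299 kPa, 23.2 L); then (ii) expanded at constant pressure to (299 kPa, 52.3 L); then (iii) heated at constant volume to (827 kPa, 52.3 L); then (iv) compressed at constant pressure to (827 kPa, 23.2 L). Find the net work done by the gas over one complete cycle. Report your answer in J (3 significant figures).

Constant-volume legs do no work.
W(ii) = (299)(52.3 − 23.2) = 8701 J; W(iv) = (827)(23.2 − 52.3) = -24066 J.
W_net = 8701 − 24066 = -15365 J (the counter-clockwise enclosed area).

W_net ≈ -15400 J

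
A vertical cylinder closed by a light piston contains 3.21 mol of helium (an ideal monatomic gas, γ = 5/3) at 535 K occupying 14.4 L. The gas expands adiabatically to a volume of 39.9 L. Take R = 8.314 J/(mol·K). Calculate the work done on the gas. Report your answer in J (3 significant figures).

W ≈ -10600 J

Adiabatic: TV^(γ−1) = const with γ = 5/3.
T₂ = T₁ (V₁/V₂)^(γ−1) = 535 × (14.4/39.9)^0.667 = 535 × 0.5069 = 271.2 K.
W_by = nCᵥ(T₁ − T₂) = (3.21)(12.47)(535 − 271.2) = 10561 J.
Work on gas = −W_by = -10561 J.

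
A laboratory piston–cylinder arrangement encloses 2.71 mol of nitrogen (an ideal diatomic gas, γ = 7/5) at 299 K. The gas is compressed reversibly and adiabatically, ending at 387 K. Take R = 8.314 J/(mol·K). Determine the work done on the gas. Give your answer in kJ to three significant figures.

W ≈ 4.96 kJ

Adiabatic ⇒ Q = 0, so W_by = −ΔU = nCᵥ(T₁ − T₂).
Cᵥ = 5R/2 = 20.79 J/(mol·K).
W = (2.71)(20.79)(299 − 387) = -4957 J.
Work on gas = −W_by = 4957 J.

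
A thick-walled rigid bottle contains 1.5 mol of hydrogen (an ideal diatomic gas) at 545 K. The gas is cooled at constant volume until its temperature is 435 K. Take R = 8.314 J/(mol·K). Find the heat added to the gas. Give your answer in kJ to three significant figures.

Constant volume ⇒ W = 0, so Q = ΔU = nCᵥΔT with Cᵥ = 5R/2 = 20.79 J/(mol·K).
ΔU = (1.5)(20.79)(435 − 545) = -3430 J.

Q ≈ -3.43 kJ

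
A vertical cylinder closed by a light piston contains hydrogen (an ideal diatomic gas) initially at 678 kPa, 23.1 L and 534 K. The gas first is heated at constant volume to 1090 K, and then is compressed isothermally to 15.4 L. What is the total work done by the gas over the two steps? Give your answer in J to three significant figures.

W_total ≈ -13000 J

Step 1 (isochoric): W = 0 (constant volume).
After step 1: P = 1384 kPa (V unchanged).
Step 2 (isothermal): W = P₁V₁ ln(V₂/V₁) = (31969) ln(15.4/23.1) = -12962 J.
W_total = 0 − 12962 = -12962 J.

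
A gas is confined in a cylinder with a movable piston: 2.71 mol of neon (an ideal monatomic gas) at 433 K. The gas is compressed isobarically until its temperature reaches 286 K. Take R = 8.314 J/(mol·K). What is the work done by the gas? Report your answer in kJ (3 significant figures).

Isobaric: W = P ΔV = nR ΔT.
W = (2.71)(8.314)(286 − 433) = -3312 J.

W ≈ -3.31 kJ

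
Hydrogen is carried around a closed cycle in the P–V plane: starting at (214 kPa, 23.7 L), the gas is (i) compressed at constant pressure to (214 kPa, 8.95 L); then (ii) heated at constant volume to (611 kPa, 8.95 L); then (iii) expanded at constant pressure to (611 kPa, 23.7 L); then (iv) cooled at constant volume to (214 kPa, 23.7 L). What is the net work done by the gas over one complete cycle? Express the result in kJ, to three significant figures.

Constant-volume legs do no work.
W(i) = (214)(8.95 − 23.7) = -3156 J; W(iii) = (611)(23.7 − 8.95) = 9012 J.
W_net = -3156 + 9012 = 5856 J (the clockwise enclosed area).

W_net ≈ 5.86 kJ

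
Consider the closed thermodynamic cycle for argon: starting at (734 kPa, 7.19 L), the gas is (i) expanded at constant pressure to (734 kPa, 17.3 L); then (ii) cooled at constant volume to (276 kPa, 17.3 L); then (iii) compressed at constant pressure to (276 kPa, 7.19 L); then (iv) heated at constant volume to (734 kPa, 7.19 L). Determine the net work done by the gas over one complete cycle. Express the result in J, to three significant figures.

W_net ≈ 4630 J

Constant-volume legs do no work.
W(i) = (734)(17.3 − 7.19) = 7421 J; W(iii) = (276)(7.19 − 17.3) = -2790 J.
W_net = 7421 − 2790 = 4630 J (the clockwise enclosed area).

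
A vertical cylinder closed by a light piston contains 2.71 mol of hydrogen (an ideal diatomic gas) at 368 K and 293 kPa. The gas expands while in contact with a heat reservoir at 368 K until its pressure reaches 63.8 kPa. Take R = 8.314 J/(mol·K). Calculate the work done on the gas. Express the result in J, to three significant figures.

Isothermal process: W = nRT ln(V₂/V₁) = nRT ln(P₁/P₂).
W = (2.71)(8.314)(368) × ln(293/63.8)
  = 8291 × ln(4.592) = 8291 × 1.524
W_by_gas = 12640 J; work on gas = −W_by = -12640 J.

W ≈ -12600 J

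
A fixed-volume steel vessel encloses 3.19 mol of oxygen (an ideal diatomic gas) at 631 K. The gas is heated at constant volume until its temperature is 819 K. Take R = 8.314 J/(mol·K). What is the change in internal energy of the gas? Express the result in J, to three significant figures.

Constant volume ⇒ W = 0, so Q = ΔU = nCᵥΔT with Cᵥ = 5R/2 = 20.79 J/(mol·K).
ΔU = (3.19)(20.79)(819 − 631) = 12465 J.

ΔU ≈ 12500 J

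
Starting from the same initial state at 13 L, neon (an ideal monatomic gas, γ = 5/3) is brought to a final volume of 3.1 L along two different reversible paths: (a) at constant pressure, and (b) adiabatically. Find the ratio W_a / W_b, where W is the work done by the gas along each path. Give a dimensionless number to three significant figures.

Path (a) isobaric: W = P₁(V₂ − V₁) → W_a/(P₁V₁) = -0.7615.
Path (b) adiabatic: W = P₁V₁(1 − (V₁/V₂)^(γ−1))/(γ−1) → W_b/(P₁V₁) = -2.401.
W_a / W_b = -0.7615 / -2.401 = 0.3172.

W_a / W_b ≈ 0.317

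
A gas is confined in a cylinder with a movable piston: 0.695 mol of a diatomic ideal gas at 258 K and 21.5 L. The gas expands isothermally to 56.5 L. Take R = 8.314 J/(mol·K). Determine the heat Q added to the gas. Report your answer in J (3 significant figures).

Isothermal ⇒ ΔU = 0, so Q = W = nRT ln(V₂/V₁).
Q = (0.695)(8.314)(258) ln(56.5/21.5) = 1491 × 0.9662 = 1440 J.

Q ≈ 1440 J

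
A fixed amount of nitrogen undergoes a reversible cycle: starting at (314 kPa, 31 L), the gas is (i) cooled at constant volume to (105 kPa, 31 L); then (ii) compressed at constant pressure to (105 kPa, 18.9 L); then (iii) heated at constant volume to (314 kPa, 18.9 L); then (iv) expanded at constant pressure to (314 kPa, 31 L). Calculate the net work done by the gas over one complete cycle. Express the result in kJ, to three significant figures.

W_net ≈ 2.53 kJ

Constant-volume legs do no work.
W(ii) = (105)(18.9 − 31) = -1271 J; W(iv) = (314)(31 − 18.9) = 3799 J.
W_net = -1271 + 3799 = 2529 J (the clockwise enclosed area).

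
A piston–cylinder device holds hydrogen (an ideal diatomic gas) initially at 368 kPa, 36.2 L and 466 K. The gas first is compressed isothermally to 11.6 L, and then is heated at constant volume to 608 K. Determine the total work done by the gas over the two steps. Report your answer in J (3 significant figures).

W_total ≈ -15200 J

Step 1 (isothermal): W = P₁V₁ ln(V₂/V₁) = (13322) ln(11.6/36.2) = -15161 J.
Step 2 (isochoric): W = 0 (constant volume).
W_total = -15161 + 0 = -15161 J.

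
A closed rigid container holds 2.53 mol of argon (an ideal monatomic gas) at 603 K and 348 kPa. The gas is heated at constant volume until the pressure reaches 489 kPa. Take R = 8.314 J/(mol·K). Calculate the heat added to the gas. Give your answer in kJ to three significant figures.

Q ≈ 7.71 kJ

Constant volume ⇒ W = 0, so Q = ΔU = nCᵥΔT with Cᵥ = 3R/2 = 12.47 J/(mol·K).
At constant V, T₂/T₁ = P₂/P₁ ⇒ ΔT = T₁(P₂/P₁ − 1) = 603·(489/348 − 1) = 244.3 K.
ΔU = (2.53)(12.47)(244.3) = 7709 J.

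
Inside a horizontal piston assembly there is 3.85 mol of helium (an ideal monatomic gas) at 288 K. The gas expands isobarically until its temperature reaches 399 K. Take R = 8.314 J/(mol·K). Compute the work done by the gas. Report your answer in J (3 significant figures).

Isobaric: W = P ΔV = nR ΔT.
W = (3.85)(8.314)(399 − 288) = 3553 J.

W ≈ 3550 J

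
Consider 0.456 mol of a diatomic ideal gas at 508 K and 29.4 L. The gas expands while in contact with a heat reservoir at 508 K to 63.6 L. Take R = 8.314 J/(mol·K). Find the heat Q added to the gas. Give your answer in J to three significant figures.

Q ≈ 1490 J

Isothermal ⇒ ΔU = 0, so Q = W = nRT ln(V₂/V₁).
Q = (0.456)(8.314)(508) ln(63.6/29.4) = 1926 × 0.7716 = 1486 J.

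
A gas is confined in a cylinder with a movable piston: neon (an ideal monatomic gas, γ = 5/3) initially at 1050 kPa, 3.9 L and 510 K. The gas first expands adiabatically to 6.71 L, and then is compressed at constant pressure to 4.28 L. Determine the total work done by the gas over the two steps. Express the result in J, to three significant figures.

W_total ≈ 832 J

Step 1 (adiabatic): W = (P₁V₁ − P₂V₂)/(γ−1) = (4095 − 2852)/0.667 = 1865 J.
After step 1: P = 425 kPa, V = 6.71 L, T = 355.2 K.
Step 2 (isobaric): W = PΔV = (425 kPa)(4.28 − 6.71 L) = -1033 J.
W_total = 1865 − 1033 = 831.7 J.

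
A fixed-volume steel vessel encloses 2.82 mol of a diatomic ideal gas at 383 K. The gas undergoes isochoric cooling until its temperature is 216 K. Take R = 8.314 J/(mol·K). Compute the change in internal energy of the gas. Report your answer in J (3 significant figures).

Constant volume ⇒ W = 0, so Q = ΔU = nCᵥΔT with Cᵥ = 5R/2 = 20.79 J/(mol·K).
ΔU = (2.82)(20.79)(216 − 383) = -9788 J.

ΔU ≈ -9790 J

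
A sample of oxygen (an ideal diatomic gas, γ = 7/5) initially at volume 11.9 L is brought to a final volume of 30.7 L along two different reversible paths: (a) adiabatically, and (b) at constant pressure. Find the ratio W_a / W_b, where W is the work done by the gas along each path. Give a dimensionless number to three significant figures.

Path (a) adiabatic: W = P₁V₁(1 − (V₁/V₂)^(γ−1))/(γ−1) → W_a/(P₁V₁) = 0.7888.
Path (b) isobaric: W = P₁(V₂ − V₁) → W_b/(P₁V₁) = 1.58.
W_a / W_b = 0.7888 / 1.58 = 0.4993.

W_a / W_b ≈ 0.499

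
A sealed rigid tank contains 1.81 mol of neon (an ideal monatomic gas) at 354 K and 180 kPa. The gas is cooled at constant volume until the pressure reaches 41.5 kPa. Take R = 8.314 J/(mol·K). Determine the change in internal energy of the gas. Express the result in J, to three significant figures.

ΔU ≈ -6150 J

Constant volume ⇒ W = 0, so Q = ΔU = nCᵥΔT with Cᵥ = 3R/2 = 12.47 J/(mol·K).
At constant V, T₂/T₁ = P₂/P₁ ⇒ ΔT = T₁(P₂/P₁ − 1) = 354·(41.5/180 − 1) = -272.4 K.
ΔU = (1.81)(12.47)(-272.4) = -6148 J.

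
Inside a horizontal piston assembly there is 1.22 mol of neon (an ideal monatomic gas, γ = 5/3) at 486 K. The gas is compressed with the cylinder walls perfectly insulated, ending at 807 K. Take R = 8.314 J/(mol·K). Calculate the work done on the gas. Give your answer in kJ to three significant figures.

W ≈ 4.88 kJ

Adiabatic ⇒ Q = 0, so W_by = −ΔU = nCᵥ(T₁ − T₂).
Cᵥ = 3R/2 = 12.47 J/(mol·K).
W = (1.22)(12.47)(486 − 807) = -4884 J.
Work on gas = −W_by = 4884 J.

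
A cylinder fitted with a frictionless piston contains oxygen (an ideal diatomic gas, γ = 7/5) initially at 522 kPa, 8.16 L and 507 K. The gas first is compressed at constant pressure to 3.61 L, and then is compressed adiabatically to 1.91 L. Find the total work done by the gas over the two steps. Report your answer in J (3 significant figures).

Step 1 (isobaric): W = PΔV = (522 kPa)(3.61 − 8.16 L) = -2375 J.
After step 1: P = 522 kPa, V = 3.61 L, T = 224.3 K.
Step 2 (adiabatic): W = (P₁V₁ − P₂V₂)/(γ−1) = (1884 − 2431)/0.4 = -1366 J.
W_total = -2375 − 1366 = -3741 J.

W_total ≈ -3740 J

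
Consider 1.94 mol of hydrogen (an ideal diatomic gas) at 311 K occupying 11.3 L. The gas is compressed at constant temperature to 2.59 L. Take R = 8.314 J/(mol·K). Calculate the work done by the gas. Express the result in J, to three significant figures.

W ≈ -7390 J

Isothermal: W = nRT ln(V₂/V₁).
W = (1.94)(8.314)(311) × ln(2.59/11.3)
  = 5016 × -1.473
W_by_gas = -7390 J.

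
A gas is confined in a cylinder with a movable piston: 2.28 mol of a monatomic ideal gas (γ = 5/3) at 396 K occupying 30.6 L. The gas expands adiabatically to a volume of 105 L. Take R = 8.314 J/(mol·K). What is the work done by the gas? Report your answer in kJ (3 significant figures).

Adiabatic: TV^(γ−1) = const with γ = 5/3.
T₂ = T₁ (V₁/V₂)^(γ−1) = 396 × (30.6/105)^0.667 = 396 × 0.4396 = 174.1 K.
W_by = nCᵥ(T₁ − T₂) = (2.28)(12.47)(396 − 174.1) = 6310 J.

W ≈ 6.31 kJ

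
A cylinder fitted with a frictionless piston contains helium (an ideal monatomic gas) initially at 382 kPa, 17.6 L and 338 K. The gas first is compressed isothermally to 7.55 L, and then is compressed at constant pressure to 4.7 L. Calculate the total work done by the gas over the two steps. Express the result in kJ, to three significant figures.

Step 1 (isothermal): W = P₁V₁ ln(V₂/V₁) = (6723) ln(7.55/17.6) = -5690 J.
After step 1: P = 890.5 kPa, V = 7.55 L, T = 338 K.
Step 2 (isobaric): W = PΔV = (890.5 kPa)(4.7 − 7.55 L) = -2538 J.
W_total = -5690 − 2538 = -8228 J.

W_total ≈ -8.23 kJ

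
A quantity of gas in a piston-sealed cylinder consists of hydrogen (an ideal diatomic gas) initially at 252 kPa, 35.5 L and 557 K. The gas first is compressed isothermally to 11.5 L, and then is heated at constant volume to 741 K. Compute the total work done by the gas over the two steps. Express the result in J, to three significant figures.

Step 1 (isothermal): W = P₁V₁ ln(V₂/V₁) = (8946) ln(11.5/35.5) = -10084 J.
Step 2 (isochoric): W = 0 (constant volume).
W_total = -10084 + 0 = -10084 J.

W_total ≈ -10100 J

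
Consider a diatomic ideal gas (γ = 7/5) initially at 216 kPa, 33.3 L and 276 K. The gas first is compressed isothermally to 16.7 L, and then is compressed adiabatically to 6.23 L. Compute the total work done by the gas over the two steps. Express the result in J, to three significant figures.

Step 1 (isothermal): W = P₁V₁ ln(V₂/V₁) = (7193) ln(16.7/33.3) = -4964 J.
After step 1: P = 430.7 kPa, V = 16.7 L, T = 276 K.
Step 2 (adiabatic): W = (P₁V₁ − P₂V₂)/(γ−1) = (7193 − 10671)/0.4 = -8695 J.
W_total = -4964 − 8695 = -13659 J.

W_total ≈ -13700 J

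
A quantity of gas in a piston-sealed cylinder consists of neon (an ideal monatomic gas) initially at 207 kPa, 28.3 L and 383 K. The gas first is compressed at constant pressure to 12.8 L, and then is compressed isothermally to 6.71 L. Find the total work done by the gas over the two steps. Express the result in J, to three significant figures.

Step 1 (isobaric): W = PΔV = (207 kPa)(12.8 − 28.3 L) = -3208 J.
After step 1: P = 207 kPa, V = 12.8 L, T = 173.2 K.
Step 2 (isothermal): W = P₁V₁ ln(V₂/V₁) = (2650) ln(6.71/12.8) = -1711 J.
W_total = -3208 − 1711 = -4920 J.

W_total ≈ -4920 J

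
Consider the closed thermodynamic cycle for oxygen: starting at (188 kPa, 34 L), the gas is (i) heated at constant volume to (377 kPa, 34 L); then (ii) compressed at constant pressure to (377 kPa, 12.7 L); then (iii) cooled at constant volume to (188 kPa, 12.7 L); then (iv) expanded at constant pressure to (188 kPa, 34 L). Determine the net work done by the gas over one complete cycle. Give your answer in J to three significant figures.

Constant-volume legs do no work.
W(ii) = (377)(12.7 − 34) = -8030 J; W(iv) = (188)(34 − 12.7) = 4004 J.
W_net = -8030 + 4004 = -4026 J (the counter-clockwise enclosed area).

W_net ≈ -4030 J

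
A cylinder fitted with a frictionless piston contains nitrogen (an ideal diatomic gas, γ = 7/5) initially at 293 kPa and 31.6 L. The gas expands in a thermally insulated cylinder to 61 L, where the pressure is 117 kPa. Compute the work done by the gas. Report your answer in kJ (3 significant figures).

W ≈ 5.30 kJ

Adiabatic: W = (P₁V₁ − P₂V₂)/(γ − 1) with γ = 7/5.
P₁V₁ = 9259 J, P₂V₂ = 7137 J.
W = (9259 − 7137) / 0.4 = 5305 J.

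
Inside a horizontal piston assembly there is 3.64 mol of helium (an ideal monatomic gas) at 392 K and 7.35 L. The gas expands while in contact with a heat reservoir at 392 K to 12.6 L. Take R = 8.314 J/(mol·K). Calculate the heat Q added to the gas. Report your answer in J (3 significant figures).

Isothermal ⇒ ΔU = 0, so Q = W = nRT ln(V₂/V₁).
Q = (3.64)(8.314)(392) ln(12.6/7.35) = 11863 × 0.539 = 6394 J.

Q ≈ 6390 J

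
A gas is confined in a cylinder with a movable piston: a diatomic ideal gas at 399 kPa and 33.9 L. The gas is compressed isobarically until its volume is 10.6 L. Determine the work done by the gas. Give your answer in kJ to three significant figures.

W ≈ -9.30 kJ

Isobaric: W = P ΔV.
W = (399 kPa)(10.6 − 33.9 L) = (399)(-23.3) = -9297 J.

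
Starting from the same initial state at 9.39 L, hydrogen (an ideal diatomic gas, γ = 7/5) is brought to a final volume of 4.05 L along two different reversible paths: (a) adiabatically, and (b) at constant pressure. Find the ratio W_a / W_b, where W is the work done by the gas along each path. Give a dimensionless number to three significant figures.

Path (a) adiabatic: W = P₁V₁(1 − (V₁/V₂)^(γ−1))/(γ−1) → W_a/(P₁V₁) = -0.9996.
Path (b) isobaric: W = P₁(V₂ − V₁) → W_b/(P₁V₁) = -0.5687.
W_a / W_b = -0.9996 / -0.5687 = 1.758.

W_a / W_b ≈ 1.76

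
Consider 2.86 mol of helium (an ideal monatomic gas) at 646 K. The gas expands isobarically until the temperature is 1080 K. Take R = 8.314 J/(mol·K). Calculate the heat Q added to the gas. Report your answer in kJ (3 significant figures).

Q ≈ 25.8 kJ

Isobaric: W = nRΔT = (2.86)(8.314)(434) = 10320 J.
ΔU = nCᵥΔT with Cᵥ = 3R/2: ΔU = (2.86)(12.47)(434) = 15480 J.
Q = ΔU + W = 15480 + 10320 = 25799 J.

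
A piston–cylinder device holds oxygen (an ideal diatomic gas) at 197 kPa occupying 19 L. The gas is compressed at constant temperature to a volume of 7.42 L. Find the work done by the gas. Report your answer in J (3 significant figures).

W ≈ -3520 J

Isothermal: W = nRT ln(V₂/V₁) = P₁V₁ ln(V₂/V₁).
P₁V₁ = (197 kPa)(19 L) = 3743 J.
W = 3743 × ln(7.42/19) = 3743 × -0.9403
W_by_gas = -3519 J.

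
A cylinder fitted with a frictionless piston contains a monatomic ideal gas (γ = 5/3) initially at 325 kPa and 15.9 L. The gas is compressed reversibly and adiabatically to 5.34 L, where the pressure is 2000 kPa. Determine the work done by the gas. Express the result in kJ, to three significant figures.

Adiabatic: W = (P₁V₁ − P₂V₂)/(γ − 1) with γ = 5/3.
P₁V₁ = 5168 J, P₂V₂ = 10680 J.
W = (5168 − 10680) / 0.6667 = -8269 J.

W ≈ -8.27 kJ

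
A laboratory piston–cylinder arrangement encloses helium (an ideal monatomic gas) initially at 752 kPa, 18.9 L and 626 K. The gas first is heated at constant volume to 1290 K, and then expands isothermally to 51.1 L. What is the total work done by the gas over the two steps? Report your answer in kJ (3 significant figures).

W_total ≈ 29.1 kJ

Step 1 (isochoric): W = 0 (constant volume).
After step 1: P = 1550 kPa (V unchanged).
Step 2 (isothermal): W = P₁V₁ ln(V₂/V₁) = (29288) ln(51.1/18.9) = 29131 J.
W_total = 0 + 29131 = 29131 J.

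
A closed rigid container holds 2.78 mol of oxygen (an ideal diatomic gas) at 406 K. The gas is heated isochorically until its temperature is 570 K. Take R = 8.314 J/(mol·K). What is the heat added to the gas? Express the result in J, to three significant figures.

Constant volume ⇒ W = 0, so Q = ΔU = nCᵥΔT with Cᵥ = 5R/2 = 20.79 J/(mol·K).
ΔU = (2.78)(20.79)(570 − 406) = 9476 J.

Q ≈ 9480 J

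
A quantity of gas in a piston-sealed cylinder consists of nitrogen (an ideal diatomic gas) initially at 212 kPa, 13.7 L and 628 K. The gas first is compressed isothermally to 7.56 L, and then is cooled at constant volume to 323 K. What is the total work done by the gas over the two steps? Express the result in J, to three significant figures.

W_total ≈ -1730 J

Step 1 (isothermal): W = P₁V₁ ln(V₂/V₁) = (2904) ln(7.56/13.7) = -1727 J.
Step 2 (isochoric): W = 0 (constant volume).
W_total = -1727 + 0 = -1727 J.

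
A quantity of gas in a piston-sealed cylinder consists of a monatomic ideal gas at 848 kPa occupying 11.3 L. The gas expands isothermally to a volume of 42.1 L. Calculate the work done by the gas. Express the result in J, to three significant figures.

W ≈ 12600 J

Isothermal: W = nRT ln(V₂/V₁) = P₁V₁ ln(V₂/V₁).
P₁V₁ = (848 kPa)(11.3 L) = 9582 J.
W = 9582 × ln(42.1/11.3) = 9582 × 1.315
W_by_gas = 12603 J.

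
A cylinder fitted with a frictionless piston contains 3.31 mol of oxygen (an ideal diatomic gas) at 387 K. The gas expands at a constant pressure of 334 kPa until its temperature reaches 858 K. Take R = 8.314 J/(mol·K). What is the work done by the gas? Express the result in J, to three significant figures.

Isobaric: W = P ΔV = nR ΔT.
W = (3.31)(8.314)(858 − 387) = 12962 J.

W ≈ 13000 J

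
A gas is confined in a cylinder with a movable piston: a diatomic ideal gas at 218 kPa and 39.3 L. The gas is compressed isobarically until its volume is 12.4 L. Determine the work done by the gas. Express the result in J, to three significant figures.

W ≈ -5860 J

Isobaric: W = P ΔV.
W = (218 kPa)(12.4 − 39.3 L) = (218)(-26.9) = -5864 J.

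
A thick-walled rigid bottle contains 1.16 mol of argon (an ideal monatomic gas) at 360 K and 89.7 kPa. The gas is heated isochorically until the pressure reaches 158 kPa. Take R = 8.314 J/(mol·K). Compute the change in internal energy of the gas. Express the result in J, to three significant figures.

Constant volume ⇒ W = 0, so Q = ΔU = nCᵥΔT with Cᵥ = 3R/2 = 12.47 J/(mol·K).
At constant V, T₂/T₁ = P₂/P₁ ⇒ ΔT = T₁(P₂/P₁ − 1) = 360·(158/89.7 − 1) = 274.1 K.
ΔU = (1.16)(12.47)(274.1) = 3965 J.

ΔU ≈ 3970 J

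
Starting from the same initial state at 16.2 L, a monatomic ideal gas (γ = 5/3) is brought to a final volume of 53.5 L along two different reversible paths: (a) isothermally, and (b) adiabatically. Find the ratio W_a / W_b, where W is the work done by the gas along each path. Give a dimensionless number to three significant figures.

Path (a) isothermal: W = P₁V₁ ln(V₂/V₁) → W_a/(P₁V₁) = 1.195.
Path (b) adiabatic: W = P₁V₁(1 − (V₁/V₂)^(γ−1))/(γ−1) → W_b/(P₁V₁) = 0.8236.
W_a / W_b = 1.195 / 0.8236 = 1.451.

W_a / W_b ≈ 1.45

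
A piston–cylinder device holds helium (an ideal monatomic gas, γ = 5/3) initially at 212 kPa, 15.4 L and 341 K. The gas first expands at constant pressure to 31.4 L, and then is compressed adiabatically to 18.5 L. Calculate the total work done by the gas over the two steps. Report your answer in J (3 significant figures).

W_total ≈ -831 J

Step 1 (isobaric): W = PΔV = (212 kPa)(31.4 − 15.4 L) = 3392 J.
After step 1: P = 212 kPa, V = 31.4 L, T = 695.3 K.
Step 2 (adiabatic): W = (P₁V₁ − P₂V₂)/(γ−1) = (6657 − 9472)/0.667 = -4223 J.
W_total = 3392 − 4223 = -830.7 J.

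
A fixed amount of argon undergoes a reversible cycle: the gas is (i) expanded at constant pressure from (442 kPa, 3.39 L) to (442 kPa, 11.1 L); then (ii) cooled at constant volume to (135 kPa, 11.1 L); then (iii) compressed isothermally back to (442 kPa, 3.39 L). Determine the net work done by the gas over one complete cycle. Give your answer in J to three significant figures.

Leg (i): W = PΔV = (442)(11.1 − 3.39) = 3408 J.
Leg (ii): W = 0.
Leg (iii): W = PᵢVᵢ ln(V_f/Vᵢ) = (1498) ln(3.39/11.1) = -1777 J.
W_net = 3408 − 1777 = 1630 J.

W_net ≈ 1630 J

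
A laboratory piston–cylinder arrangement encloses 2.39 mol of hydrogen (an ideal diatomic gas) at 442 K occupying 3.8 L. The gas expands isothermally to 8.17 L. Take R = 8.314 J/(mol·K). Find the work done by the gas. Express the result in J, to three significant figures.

W ≈ 6720 J

Isothermal: W = nRT ln(V₂/V₁).
W = (2.39)(8.314)(442) × ln(8.17/3.8)
  = 8783 × 0.7655
W_by_gas = 6723 J.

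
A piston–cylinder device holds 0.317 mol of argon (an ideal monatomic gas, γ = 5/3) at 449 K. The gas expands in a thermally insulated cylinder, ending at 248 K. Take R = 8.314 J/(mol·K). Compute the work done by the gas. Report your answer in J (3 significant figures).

W ≈ 795 J

Adiabatic ⇒ Q = 0, so W_by = −ΔU = nCᵥ(T₁ − T₂).
Cᵥ = 3R/2 = 12.47 J/(mol·K).
W = (0.317)(12.47)(449 − 248) = 794.6 J.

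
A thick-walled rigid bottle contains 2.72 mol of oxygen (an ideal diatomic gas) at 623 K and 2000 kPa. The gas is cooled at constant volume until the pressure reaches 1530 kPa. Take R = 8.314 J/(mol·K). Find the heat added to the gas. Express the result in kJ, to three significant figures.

Constant volume ⇒ W = 0, so Q = ΔU = nCᵥΔT with Cᵥ = 5R/2 = 20.79 J/(mol·K).
At constant V, T₂/T₁ = P₂/P₁ ⇒ ΔT = T₁(P₂/P₁ − 1) = 623·(1530/2000 − 1) = -146.4 K.
ΔU = (2.72)(20.79)(-146.4) = -8277 J.

Q ≈ -8.28 kJ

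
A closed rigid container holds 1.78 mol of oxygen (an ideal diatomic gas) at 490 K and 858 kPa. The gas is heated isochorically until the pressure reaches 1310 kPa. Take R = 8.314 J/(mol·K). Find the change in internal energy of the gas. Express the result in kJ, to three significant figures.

Constant volume ⇒ W = 0, so Q = ΔU = nCᵥΔT with Cᵥ = 5R/2 = 20.79 J/(mol·K).
At constant V, T₂/T₁ = P₂/P₁ ⇒ ΔT = T₁(P₂/P₁ − 1) = 490·(1310/858 − 1) = 258.1 K.
ΔU = (1.78)(20.79)(258.1) = 9550 J.

ΔU ≈ 9.55 kJ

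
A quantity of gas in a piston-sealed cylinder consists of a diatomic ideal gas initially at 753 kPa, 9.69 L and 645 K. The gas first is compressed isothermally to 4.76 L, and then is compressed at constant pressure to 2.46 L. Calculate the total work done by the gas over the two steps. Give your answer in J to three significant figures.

Step 1 (isothermal): W = P₁V₁ ln(V₂/V₁) = (7297) ln(4.76/9.69) = -5187 J.
After step 1: P = 1533 kPa, V = 4.76 L, T = 645 K.
Step 2 (isobaric): W = PΔV = (1533 kPa)(2.46 − 4.76 L) = -3526 J.
W_total = -5187 − 3526 = -8712 J.

W_total ≈ -8710 J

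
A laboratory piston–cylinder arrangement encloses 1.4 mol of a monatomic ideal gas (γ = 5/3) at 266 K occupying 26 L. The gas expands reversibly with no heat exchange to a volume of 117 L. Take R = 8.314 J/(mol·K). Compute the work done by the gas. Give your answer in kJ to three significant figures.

W ≈ 2.94 kJ

Adiabatic: TV^(γ−1) = const with γ = 5/3.
T₂ = T₁ (V₁/V₂)^(γ−1) = 266 × (26/117)^0.667 = 266 × 0.3669 = 97.59 K.
W_by = nCᵥ(T₁ − T₂) = (1.4)(12.47)(266 − 97.59) = 2940 J.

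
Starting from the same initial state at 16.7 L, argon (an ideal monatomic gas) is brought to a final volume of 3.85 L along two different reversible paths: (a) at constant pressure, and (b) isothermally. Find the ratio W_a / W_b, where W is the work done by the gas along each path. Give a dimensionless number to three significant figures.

W_a / W_b ≈ 0.524

Path (a) isobaric: W = P₁(V₂ − V₁) → W_a/(P₁V₁) = -0.7695.
Path (b) isothermal: W = P₁V₁ ln(V₂/V₁) → W_b/(P₁V₁) = -1.467.
W_a / W_b = -0.7695 / -1.467 = 0.5244.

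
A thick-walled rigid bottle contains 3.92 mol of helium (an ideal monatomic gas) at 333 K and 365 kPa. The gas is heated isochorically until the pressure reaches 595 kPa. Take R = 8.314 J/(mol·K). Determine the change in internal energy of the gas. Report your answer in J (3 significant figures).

Constant volume ⇒ W = 0, so Q = ΔU = nCᵥΔT with Cᵥ = 3R/2 = 12.47 J/(mol·K).
At constant V, T₂/T₁ = P₂/P₁ ⇒ ΔT = T₁(P₂/P₁ − 1) = 333·(595/365 − 1) = 209.8 K.
ΔU = (3.92)(12.47)(209.8) = 10258 J.

ΔU ≈ 10300 J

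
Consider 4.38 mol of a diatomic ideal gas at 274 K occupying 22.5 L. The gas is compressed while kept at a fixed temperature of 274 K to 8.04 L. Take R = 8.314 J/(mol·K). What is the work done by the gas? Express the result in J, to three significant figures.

W ≈ -10300 J

Isothermal: W = nRT ln(V₂/V₁).
W = (4.38)(8.314)(274) × ln(8.04/22.5)
  = 9978 × -1.029
W_by_gas = -10268 J.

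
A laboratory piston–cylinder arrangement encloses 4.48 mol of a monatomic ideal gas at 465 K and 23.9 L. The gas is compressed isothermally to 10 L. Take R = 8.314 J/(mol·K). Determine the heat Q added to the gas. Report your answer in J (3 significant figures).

Q ≈ -15100 J

Isothermal ⇒ ΔU = 0, so Q = W = nRT ln(V₂/V₁).
Q = (4.48)(8.314)(465) ln(10/23.9) = 17320 × -0.8713 = -15091 J.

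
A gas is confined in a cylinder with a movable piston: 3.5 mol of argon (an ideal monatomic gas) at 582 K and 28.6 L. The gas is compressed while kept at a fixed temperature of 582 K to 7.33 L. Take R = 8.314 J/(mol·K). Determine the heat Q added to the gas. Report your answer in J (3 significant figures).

Q ≈ -23100 J

Isothermal ⇒ ΔU = 0, so Q = W = nRT ln(V₂/V₁).
Q = (3.5)(8.314)(582) ln(7.33/28.6) = 16936 × -1.361 = -23057 J.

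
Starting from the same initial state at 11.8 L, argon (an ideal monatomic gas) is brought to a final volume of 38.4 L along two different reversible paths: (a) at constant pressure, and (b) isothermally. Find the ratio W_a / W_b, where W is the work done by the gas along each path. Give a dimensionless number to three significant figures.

Path (a) isobaric: W = P₁(V₂ − V₁) → W_a/(P₁V₁) = 2.254.
Path (b) isothermal: W = P₁V₁ ln(V₂/V₁) → W_b/(P₁V₁) = 1.18.
W_a / W_b = 2.254 / 1.18 = 1.91.

W_a / W_b ≈ 1.91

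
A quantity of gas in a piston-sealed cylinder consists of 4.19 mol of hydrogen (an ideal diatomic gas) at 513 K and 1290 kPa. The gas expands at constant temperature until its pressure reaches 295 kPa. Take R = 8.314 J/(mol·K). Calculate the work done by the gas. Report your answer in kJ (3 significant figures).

Isothermal process: W = nRT ln(V₂/V₁) = nRT ln(P₁/P₂).
W = (4.19)(8.314)(513) × ln(1290/295)
  = 17871 × ln(4.373) = 17871 × 1.475
W_by_gas = 26367 J.

W ≈ 26.4 kJ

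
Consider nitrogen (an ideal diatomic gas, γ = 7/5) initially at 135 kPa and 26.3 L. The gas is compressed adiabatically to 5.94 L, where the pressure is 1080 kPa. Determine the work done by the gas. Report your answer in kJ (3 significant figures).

W ≈ -7.16 kJ

Adiabatic: W = (P₁V₁ − P₂V₂)/(γ − 1) with γ = 7/5.
P₁V₁ = 3550 J, P₂V₂ = 6415 J.
W = (3550 − 6415) / 0.4 = -7162 J.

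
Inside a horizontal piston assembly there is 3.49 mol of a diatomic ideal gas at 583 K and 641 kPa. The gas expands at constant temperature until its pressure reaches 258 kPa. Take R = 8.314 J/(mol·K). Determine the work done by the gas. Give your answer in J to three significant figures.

W ≈ 15400 J

Isothermal process: W = nRT ln(V₂/V₁) = nRT ln(P₁/P₂).
W = (3.49)(8.314)(583) × ln(641/258)
  = 16916 × ln(2.484) = 16916 × 0.9101
W_by_gas = 15395 J.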